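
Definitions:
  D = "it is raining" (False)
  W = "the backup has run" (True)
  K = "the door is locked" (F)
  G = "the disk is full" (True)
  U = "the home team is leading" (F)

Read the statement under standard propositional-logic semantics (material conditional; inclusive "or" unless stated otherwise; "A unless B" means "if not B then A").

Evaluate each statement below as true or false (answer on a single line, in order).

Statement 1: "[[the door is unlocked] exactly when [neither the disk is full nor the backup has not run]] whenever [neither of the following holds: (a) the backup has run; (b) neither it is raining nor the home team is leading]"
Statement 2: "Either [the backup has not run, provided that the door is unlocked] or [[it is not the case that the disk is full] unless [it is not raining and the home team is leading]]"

Statement 1 True, Statement 2 False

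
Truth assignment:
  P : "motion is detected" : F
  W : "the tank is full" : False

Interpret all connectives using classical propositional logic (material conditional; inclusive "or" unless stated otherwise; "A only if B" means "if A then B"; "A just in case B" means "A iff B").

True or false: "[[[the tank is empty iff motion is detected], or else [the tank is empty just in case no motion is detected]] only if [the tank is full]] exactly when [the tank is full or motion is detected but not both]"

The statement is true.

Values: W=F, P=F.
This is (((~W <-> P) | (~W <-> ~P)) -> W) <-> (W xor P).

~W = ~F = T
~W <-> P = T <-> F = F
~W = ~F = T
~P = ~F = T
~W <-> ~P = T <-> T = T
(~W <-> P) | (~W <-> ~P) = F | T = T
((~W <-> P) | (~W <-> ~P)) -> W = T -> F = F
W xor P = F xor F = F
(((~W <-> P) | (~W <-> ~P)) -> W) <-> (W xor P) = F <-> F = T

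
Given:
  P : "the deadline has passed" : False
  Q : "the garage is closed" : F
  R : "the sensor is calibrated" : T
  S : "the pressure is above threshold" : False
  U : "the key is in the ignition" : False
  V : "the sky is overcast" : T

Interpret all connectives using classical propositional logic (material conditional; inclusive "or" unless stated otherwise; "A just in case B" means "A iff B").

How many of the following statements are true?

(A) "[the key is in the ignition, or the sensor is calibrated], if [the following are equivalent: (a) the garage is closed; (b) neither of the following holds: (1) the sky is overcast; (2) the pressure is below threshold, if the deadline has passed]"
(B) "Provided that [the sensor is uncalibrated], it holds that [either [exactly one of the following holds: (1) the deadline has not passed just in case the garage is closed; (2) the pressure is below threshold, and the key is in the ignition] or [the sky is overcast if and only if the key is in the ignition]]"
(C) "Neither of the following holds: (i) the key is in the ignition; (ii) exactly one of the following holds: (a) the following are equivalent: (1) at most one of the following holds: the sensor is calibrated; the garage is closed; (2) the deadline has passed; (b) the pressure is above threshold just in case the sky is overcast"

(A): In symbols: (Q ↔ (V ↓ (P → ¬S))) → (U ∨ R)

¬S = ¬F = T
P → ¬S = F → T = T
V ↓ (P → ¬S) = T ↓ T = F
Q ↔ (V ↓ (P → ¬S)) = F ↔ F = T
U ∨ R = F ∨ T = T
(Q ↔ (V ↓ (P → ¬S))) → (U ∨ R) = T → T = T
Hence (A) is true.

(B): Formalization: ¬R → (((¬P ↔ Q) ⊕ (¬S ∧ U)) ∨ (V ↔ U))

¬R = ¬T = F
¬P = ¬F = T
¬P ↔ Q = T ↔ F = F
¬S = ¬F = T
¬S ∧ U = T ∧ F = F
(¬P ↔ Q) ⊕ (¬S ∧ U) = F ⊕ F = F
V ↔ U = T ↔ F = F
((¬P ↔ Q) ⊕ (¬S ∧ U)) ∨ (V ↔ U) = F ∨ F = F
¬R → (((¬P ↔ Q) ⊕ (¬S ∧ U)) ∨ (V ↔ U)) = F → F = T
Hence (B) is true.

(C): Parsed as U ↓ (((R ↑ Q) ↔ P) ⊕ (S ↔ V))

R ↑ Q = T ↑ F = T
(R ↑ Q) ↔ P = T ↔ F = F
S ↔ V = F ↔ T = F
((R ↑ Q) ↔ P) ⊕ (S ↔ V) = F ⊕ F = F
U ↓ (((R ↑ Q) ↔ P) ⊕ (S ↔ V)) = F ↓ F = T
Hence (C) is true.

3 of the 3 statements are true.

3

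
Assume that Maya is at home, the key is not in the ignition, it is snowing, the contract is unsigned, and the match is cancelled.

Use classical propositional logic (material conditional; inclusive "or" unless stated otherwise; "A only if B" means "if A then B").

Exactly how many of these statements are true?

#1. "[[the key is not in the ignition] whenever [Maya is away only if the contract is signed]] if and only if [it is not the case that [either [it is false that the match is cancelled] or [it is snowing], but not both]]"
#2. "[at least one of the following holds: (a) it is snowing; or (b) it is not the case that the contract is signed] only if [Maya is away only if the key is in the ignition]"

1

Let P = "Maya is at home" (T), S = "the contract is signed" (F), Q = "the key is in the ignition" (F), U = "the match is cancelled" (T), R = "it is snowing" (T).

#1: Formalization: ((¬P → S) → ¬Q) ↔ ¬(¬U ⊕ R)

¬P = ¬T = F
¬P → S = F → F = T
¬Q = ¬F = T
(¬P → S) → ¬Q = T → T = T
¬U = ¬T = F
¬U ⊕ R = F ⊕ T = T
¬(¬U ⊕ R) = ¬T = F
((¬P → S) → ¬Q) ↔ ¬(¬U ⊕ R) = T ↔ F = F
So #1 is false.

#2: This is (R ∨ ¬S) → (¬P → Q).

¬S = ¬F = T
R ∨ ¬S = T ∨ T = T
¬P = ¬T = F
¬P → Q = F → F = T
(R ∨ ¬S) → (¬P → Q) = T → T = T
Hence #2 is true.

True statements: 1 (#2).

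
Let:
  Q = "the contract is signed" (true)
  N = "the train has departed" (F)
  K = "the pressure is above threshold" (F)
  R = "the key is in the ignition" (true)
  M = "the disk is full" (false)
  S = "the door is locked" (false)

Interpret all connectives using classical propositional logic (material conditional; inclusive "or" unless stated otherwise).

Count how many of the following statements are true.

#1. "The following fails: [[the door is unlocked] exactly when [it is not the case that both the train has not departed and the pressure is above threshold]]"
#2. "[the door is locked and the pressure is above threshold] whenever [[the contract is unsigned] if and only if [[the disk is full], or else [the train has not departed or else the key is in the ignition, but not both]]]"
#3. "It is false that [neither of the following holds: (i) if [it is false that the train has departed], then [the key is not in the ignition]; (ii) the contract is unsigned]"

0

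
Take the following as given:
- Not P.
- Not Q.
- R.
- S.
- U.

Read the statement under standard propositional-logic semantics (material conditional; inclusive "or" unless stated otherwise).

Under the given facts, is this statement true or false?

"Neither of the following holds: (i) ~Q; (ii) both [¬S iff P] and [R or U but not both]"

Parsed as ~Q nor ((~S <-> P) & (R xor U))

~Q = ~F = T
~S = ~T = F
~S <-> P = F <-> F = T
R xor U = T xor T = F
(~S <-> P) & (R xor U) = T & F = F
~Q nor ((~S <-> P) & (R xor U)) = T nor F = F

The statement is false.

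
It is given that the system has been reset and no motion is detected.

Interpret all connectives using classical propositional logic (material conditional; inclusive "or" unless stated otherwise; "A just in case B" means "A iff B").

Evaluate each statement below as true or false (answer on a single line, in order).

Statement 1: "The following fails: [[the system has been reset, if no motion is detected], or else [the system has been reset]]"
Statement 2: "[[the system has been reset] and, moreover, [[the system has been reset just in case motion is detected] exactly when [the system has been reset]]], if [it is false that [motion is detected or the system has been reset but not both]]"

Let V = "motion is detected" (False), K = "the system has been reset" (True).

Statement 1: Formalization: not ((not V -> K) or K)

not V = not False = True
not V -> K = True -> True = True
(not V -> K) or K = True or True = True
not ((not V -> K) or K) = not True = False
Thus Statement 1 is false.

Statement 2: This is not (V xor K) -> (K and ((K iff V) iff K)).

V xor K = False xor True = True
not (V xor K) = not True = False
K iff V = True iff False = False
(K iff V) iff K = False iff True = False
K and ((K iff V) iff K) = True and False = False
not (V xor K) -> (K and ((K iff V) iff K)) = False -> False = True
So Statement 2 is true.

Statement 1 F / Statement 2 T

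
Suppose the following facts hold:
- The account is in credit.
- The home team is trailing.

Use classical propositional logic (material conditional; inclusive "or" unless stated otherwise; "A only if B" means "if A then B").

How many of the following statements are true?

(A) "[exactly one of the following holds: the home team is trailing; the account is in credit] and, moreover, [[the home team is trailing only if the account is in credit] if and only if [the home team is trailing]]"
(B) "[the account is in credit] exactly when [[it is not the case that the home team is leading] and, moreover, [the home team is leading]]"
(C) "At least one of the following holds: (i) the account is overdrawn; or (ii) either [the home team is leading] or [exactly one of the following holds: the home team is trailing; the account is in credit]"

Let Q = "the home team is leading" (F), P = "the account is overdrawn" (F).

(A): Formalization: (~Q xor ~P) & ((~Q -> ~P) <-> ~Q)

~Q = ~F = T
~P = ~F = T
~Q xor ~P = T xor T = F
~Q = ~F = T
~P = ~F = T
~Q -> ~P = T -> T = T
~Q = ~F = T
(~Q -> ~P) <-> ~Q = T <-> T = T
(~Q xor ~P) & ((~Q -> ~P) <-> ~Q) = F & T = F
Hence (A) is false.

(B): This is ~P <-> (~Q & Q).

~P = ~F = T
~Q = ~F = T
~Q & Q = T & F = F
~P <-> (~Q & Q) = T <-> F = F
So (B) is false.

(C): Parsed as P | (Q | (~Q xor ~P))

~Q = ~F = T
~P = ~F = T
~Q xor ~P = T xor T = F
Q | (~Q xor ~P) = F | F = F
P | (Q | (~Q xor ~P)) = F | F = F
So (C) is false.

Count: 0.

0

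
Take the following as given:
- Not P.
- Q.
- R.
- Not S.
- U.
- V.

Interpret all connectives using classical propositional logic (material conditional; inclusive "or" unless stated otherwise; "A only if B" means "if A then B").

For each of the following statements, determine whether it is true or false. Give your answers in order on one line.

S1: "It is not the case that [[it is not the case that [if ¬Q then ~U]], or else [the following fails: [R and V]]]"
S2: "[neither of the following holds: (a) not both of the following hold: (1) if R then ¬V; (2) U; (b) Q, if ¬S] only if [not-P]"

S1 T, S2 T

S1: In symbols: ¬(¬(¬Q → ¬U) ∨ ¬(R ∧ V))

¬Q = ¬T = F
¬U = ¬T = F
¬Q → ¬U = F → F = T
¬(¬Q → ¬U) = ¬T = F
R ∧ V = T ∧ T = T
¬(R ∧ V) = ¬T = F
¬(¬Q → ¬U) ∨ ¬(R ∧ V) = F ∨ F = F
¬(¬(¬Q → ¬U) ∨ ¬(R ∧ V)) = ¬F = T
Hence S1 is true.

S2: This is (((R → ¬V) ↑ U) ↓ (¬S → Q)) → ¬P.

¬V = ¬T = F
R → ¬V = T → F = F
(R → ¬V) ↑ U = F ↑ T = T
¬S = ¬F = T
¬S → Q = T → T = T
((R → ¬V) ↑ U) ↓ (¬S → Q) = T ↓ T = F
¬P = ¬F = T
(((R → ¬V) ↑ U) ↓ (¬S → Q)) → ¬P = F → T = T
So S2 is true.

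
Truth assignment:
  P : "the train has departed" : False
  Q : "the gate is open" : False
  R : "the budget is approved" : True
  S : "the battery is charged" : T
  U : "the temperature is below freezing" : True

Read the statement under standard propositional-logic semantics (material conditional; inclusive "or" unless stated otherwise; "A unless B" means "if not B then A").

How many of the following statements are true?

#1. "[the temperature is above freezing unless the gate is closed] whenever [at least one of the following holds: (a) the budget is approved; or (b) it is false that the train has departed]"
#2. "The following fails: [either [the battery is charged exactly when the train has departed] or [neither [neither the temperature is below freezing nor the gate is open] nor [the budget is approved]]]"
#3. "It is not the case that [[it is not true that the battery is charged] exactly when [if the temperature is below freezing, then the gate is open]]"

#1: Formalization: (R | ~P) -> (~U | ~Q)

~P = ~F = T
R | ~P = T | T = T
~U = ~T = F
~Q = ~F = T
~U | ~Q = F | T = T
(R | ~P) -> (~U | ~Q) = T -> T = T
Thus #1 is true.

#2: This is ~((S <-> P) | ((U nor Q) nor R)).

S <-> P = T <-> F = F
U nor Q = T nor F = F
(U nor Q) nor R = F nor T = F
(S <-> P) | ((U nor Q) nor R) = F | F = F
~((S <-> P) | ((U nor Q) nor R)) = ~F = T
Thus #2 is true.

#3: Formalization: ~(~S <-> (U -> Q))

~S = ~T = F
U -> Q = T -> F = F
~S <-> (U -> Q) = F <-> F = T
~(~S <-> (U -> Q)) = ~T = F
Thus #3 is false.

2 of the 3 statements are true (#1, #2).

2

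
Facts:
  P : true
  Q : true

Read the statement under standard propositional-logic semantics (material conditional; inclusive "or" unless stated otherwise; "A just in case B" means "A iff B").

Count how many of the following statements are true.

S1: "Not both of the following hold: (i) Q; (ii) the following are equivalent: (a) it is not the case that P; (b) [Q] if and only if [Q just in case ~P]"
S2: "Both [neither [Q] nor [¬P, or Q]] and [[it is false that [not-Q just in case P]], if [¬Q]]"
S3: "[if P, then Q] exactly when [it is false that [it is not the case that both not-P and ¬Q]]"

0

S1: Parsed as Q nand (not P iff (Q iff (Q iff not P)))

not P = not True = False
not P = not True = False
Q iff not P = True iff False = False
Q iff (Q iff not P) = True iff False = False
not P iff (Q iff (Q iff not P)) = False iff False = True
Q nand (not P iff (Q iff (Q iff not P))) = True nand True = False
So S1 is false.

S2: This is (Q nor (not P or Q)) and (not Q -> not (not Q iff P)).

not P = not True = False
not P or Q = False or True = True
Q nor (not P or Q) = True nor True = False
not Q = not True = False
not Q = not True = False
not Q iff P = False iff True = False
not (not Q iff P) = not False = True
not Q -> not (not Q iff P) = False -> True = True
(Q nor (not P or Q)) and (not Q -> not (not Q iff P)) = False and True = False
So S2 is false.

S3: Parsed as (P -> Q) iff not (not P nand not Q)

P -> Q = True -> True = True
not P = not True = False
not Q = not True = False
not P nand not Q = False nand False = True
not (not P nand not Q) = not True = False
(P -> Q) iff not (not P nand not Q) = True iff False = False
Hence S3 is false.

0 of the 3 statements are true (none).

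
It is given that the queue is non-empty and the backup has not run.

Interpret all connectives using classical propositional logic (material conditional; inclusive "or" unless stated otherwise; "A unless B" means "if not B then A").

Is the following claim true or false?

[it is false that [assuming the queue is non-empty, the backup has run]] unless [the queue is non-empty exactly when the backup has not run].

Let P = "the queue is empty" (F), Q = "the backup has run" (F).
Parsed as ~(~P -> Q) | (~P <-> ~Q)

~P = ~F = T
~P -> Q = T -> F = F
~(~P -> Q) = ~F = T
~P = ~F = T
~Q = ~F = T
~P <-> ~Q = T <-> T = T
~(~P -> Q) | (~P <-> ~Q) = T | T = T

true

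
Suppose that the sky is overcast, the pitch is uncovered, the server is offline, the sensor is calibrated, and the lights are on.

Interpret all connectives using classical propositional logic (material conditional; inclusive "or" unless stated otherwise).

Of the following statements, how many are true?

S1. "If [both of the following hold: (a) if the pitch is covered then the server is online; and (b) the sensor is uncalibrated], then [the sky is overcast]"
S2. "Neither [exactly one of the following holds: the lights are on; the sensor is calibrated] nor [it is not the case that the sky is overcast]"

2

Let P = "the pitch is covered" (False), W = "the server is online" (False), U = "the sensor is calibrated" (True), Q = "the sky is overcast" (True), S = "the lights are on" (True).

S1: Parsed as ((P -> W) and not U) -> Q

P -> W = False -> False = True
not U = not True = False
(P -> W) and not U = True and False = False
((P -> W) and not U) -> Q = False -> True = True
Thus S1 is true.

S2: This is (S xor U) nor not Q.

S xor U = True xor True = False
not Q = not True = False
(S xor U) nor not Q = False nor False = True
Thus S2 is true.

Count: 2.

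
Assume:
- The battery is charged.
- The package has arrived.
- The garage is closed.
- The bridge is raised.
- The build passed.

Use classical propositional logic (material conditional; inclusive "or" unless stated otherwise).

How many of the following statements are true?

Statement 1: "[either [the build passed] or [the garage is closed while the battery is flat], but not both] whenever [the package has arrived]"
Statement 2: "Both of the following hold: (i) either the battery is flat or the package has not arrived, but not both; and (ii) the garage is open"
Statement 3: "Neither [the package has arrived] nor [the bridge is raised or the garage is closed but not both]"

Let V = "the package has arrived" (T), L = "the build passed" (T), W = "the garage is closed" (T), Q = "the battery is charged" (T), M = "the bridge is raised" (T).

Statement 1: Parsed as V -> (L xor (W & ~Q))

~Q = ~T = F
W & ~Q = T & F = F
L xor (W & ~Q) = T xor F = T
V -> (L xor (W & ~Q)) = T -> T = T
So Statement 1 is true.

Statement 2: Formalization: (~Q xor ~V) & ~W

~Q = ~T = F
~V = ~T = F
~Q xor ~V = F xor F = F
~W = ~T = F
(~Q xor ~V) & ~W = F & F = F
Thus Statement 2 is false.

Statement 3: In symbols: V nor (M xor W)

M xor W = T xor T = F
V nor (M xor W) = T nor F = F
So Statement 3 is false.

Count: 1.

1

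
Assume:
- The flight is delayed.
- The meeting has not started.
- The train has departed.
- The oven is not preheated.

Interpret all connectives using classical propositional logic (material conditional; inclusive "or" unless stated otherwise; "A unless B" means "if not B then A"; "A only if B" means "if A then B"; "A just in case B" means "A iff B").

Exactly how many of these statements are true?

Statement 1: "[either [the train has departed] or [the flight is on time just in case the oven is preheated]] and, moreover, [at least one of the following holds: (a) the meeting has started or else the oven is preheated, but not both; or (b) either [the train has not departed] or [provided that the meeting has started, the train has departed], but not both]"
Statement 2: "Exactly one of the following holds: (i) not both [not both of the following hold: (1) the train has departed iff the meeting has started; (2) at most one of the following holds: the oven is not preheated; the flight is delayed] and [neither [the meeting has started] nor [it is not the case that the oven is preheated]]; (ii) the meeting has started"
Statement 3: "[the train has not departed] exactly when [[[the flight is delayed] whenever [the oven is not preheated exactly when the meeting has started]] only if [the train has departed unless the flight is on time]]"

2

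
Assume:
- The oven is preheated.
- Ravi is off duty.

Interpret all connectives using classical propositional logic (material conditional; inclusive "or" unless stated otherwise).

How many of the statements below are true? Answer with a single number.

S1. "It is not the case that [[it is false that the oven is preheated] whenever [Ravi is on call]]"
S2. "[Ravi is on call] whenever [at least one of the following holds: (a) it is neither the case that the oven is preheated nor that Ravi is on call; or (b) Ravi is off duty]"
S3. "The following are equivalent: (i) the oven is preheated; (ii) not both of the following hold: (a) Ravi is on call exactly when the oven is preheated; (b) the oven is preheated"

Let H = "Ravi is on call" (F), S = "the oven is preheated" (T).

S1: In symbols: ¬(H → ¬S)

¬S = ¬T = F
H → ¬S = F → F = T
¬(H → ¬S) = ¬T = F
Thus S1 is false.

S2: This is ((S ↓ H) ∨ ¬H) → H.

S ↓ H = T ↓ F = F
¬H = ¬F = T
(S ↓ H) ∨ ¬H = F ∨ T = T
((S ↓ H) ∨ ¬H) → H = T → F = F
So S2 is false.

S3: Formalization: S ↔ ((H ↔ S) ↑ S)

H ↔ S = F ↔ T = F
(H ↔ S) ↑ S = F ↑ T = T
S ↔ ((H ↔ S) ↑ S) = T ↔ T = T
Hence S3 is true.

1 of the 3 statements is true (S3).

1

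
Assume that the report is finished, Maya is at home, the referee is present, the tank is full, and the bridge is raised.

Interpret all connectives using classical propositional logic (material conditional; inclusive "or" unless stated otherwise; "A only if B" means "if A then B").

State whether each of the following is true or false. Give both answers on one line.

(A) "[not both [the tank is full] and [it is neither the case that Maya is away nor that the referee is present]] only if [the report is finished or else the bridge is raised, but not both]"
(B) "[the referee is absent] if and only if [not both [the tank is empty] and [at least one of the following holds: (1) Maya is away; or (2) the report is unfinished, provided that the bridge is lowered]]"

Let R = "the tank is full" (T), W = "Maya is at home" (T), S = "the referee is present" (T), K = "the report is finished" (T), N = "the bridge is raised" (T).

(A): This is (R nand (~W nor S)) -> (K xor N).

~W = ~T = F
~W nor S = F nor T = F
R nand (~W nor S) = T nand F = T
K xor N = T xor T = F
(R nand (~W nor S)) -> (K xor N) = T -> F = F
Hence (A) is false.

(B): In symbols: ~S <-> (~R nand (~W | (~N -> ~K)))

~S = ~T = F
~R = ~T = F
~W = ~T = F
~N = ~T = F
~K = ~T = F
~N -> ~K = F -> F = T
~W | (~N -> ~K) = F | T = T
~R nand (~W | (~N -> ~K)) = F nand T = T
~S <-> (~R nand (~W | (~N -> ~K))) = F <-> T = F
Thus (B) is false.

(A) F; (B) F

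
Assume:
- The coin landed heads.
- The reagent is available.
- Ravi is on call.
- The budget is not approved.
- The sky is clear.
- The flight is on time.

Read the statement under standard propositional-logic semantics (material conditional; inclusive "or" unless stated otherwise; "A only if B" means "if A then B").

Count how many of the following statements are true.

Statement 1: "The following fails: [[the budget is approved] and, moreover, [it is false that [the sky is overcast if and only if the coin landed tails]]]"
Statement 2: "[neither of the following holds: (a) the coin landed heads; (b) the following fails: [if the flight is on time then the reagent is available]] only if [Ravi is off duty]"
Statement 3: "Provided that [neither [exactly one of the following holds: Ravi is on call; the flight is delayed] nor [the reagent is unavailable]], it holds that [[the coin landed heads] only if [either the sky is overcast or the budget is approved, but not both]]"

Let N = "the budget is approved" (False), U = "the sky is overcast" (False), H = "the coin landed heads" (True), G = "the flight is delayed" (False), L = "the reagent is available" (True), S = "Ravi is on call" (True).

Statement 1: This is not (N and not (U iff not H)).

not H = not True = False
U iff not H = False iff False = True
not (U iff not H) = not True = False
N and not (U iff not H) = False and False = False
not (N and not (U iff not H)) = not False = True
Hence Statement 1 is true.

Statement 2: This is (H nor not (not G -> L)) -> not S.

not G = not False = True
not G -> L = True -> True = True
not (not G -> L) = not True = False
H nor not (not G -> L) = True nor False = False
not S = not True = False
(H nor not (not G -> L)) -> not S = False -> False = True
So Statement 2 is true.

Statement 3: In symbols: ((S xor G) nor not L) -> (H -> (U xor N))

S xor G = True xor False = True
not L = not True = False
(S xor G) nor not L = True nor False = False
U xor N = False xor False = False
H -> (U xor N) = True -> False = False
((S xor G) nor not L) -> (H -> (U xor N)) = False -> False = True
Hence Statement 3 is true.

True statements: 3.

3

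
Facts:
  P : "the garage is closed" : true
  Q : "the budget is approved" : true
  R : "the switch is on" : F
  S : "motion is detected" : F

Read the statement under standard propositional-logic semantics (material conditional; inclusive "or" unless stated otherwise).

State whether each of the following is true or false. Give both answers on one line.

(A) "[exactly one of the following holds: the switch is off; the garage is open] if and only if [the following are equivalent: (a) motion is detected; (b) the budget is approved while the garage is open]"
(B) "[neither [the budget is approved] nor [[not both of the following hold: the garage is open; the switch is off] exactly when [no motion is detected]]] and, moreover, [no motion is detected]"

(A) true / (B) false

(A): In symbols: (~R xor ~P) <-> (S <-> (Q & ~P))

~R = ~F = T
~P = ~T = F
~R xor ~P = T xor F = T
~P = ~T = F
Q & ~P = T & F = F
S <-> (Q & ~P) = F <-> F = T
(~R xor ~P) <-> (S <-> (Q & ~P)) = T <-> T = T
So (A) is true.

(B): Parsed as (Q nor ((~P nand ~R) <-> ~S)) & ~S

~P = ~T = F
~R = ~F = T
~P nand ~R = F nand T = T
~S = ~F = T
(~P nand ~R) <-> ~S = T <-> T = T
Q nor ((~P nand ~R) <-> ~S) = T nor T = F
~S = ~F = T
(Q nor ((~P nand ~R) <-> ~S)) & ~S = F & T = F
So (B) is false.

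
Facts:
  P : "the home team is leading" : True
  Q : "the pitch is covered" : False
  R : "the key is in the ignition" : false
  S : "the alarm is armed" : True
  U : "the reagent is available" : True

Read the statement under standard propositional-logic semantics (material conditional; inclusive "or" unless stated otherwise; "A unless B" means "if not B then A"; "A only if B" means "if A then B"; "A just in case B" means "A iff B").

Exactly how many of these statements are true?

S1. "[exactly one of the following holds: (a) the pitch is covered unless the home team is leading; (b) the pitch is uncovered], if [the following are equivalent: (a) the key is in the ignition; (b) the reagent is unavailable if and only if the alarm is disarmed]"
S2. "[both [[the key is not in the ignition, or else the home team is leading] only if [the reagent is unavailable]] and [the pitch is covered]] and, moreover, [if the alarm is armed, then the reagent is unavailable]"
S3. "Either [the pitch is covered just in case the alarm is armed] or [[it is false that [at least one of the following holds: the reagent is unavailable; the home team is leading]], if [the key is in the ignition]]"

2

S1: In symbols: (R <-> (~U <-> ~S)) -> ((Q | P) xor ~Q)

~U = ~T = F
~S = ~T = F
~U <-> ~S = F <-> F = T
R <-> (~U <-> ~S) = F <-> T = F
Q | P = F | T = T
~Q = ~F = T
(Q | P) xor ~Q = T xor T = F
(R <-> (~U <-> ~S)) -> ((Q | P) xor ~Q) = F -> F = T
Hence S1 is true.

S2: In symbols: (((~R | P) -> ~U) & Q) & (S -> ~U)

~R = ~F = T
~R | P = T | T = T
~U = ~T = F
(~R | P) -> ~U = T -> F = F
((~R | P) -> ~U) & Q = F & F = F
~U = ~T = F
S -> ~U = T -> F = F
(((~R | P) -> ~U) & Q) & (S -> ~U) = F & F = F
Thus S2 is false.

S3: Parsed as (Q <-> S) | (R -> ~(~U | P))

Q <-> S = F <-> T = F
~U = ~T = F
~U | P = F | T = T
~(~U | P) = ~T = F
R -> ~(~U | P) = F -> F = T
(Q <-> S) | (R -> ~(~U | P)) = F | T = T
Hence S3 is true.

2 of the 3 statements are true (S1, S3).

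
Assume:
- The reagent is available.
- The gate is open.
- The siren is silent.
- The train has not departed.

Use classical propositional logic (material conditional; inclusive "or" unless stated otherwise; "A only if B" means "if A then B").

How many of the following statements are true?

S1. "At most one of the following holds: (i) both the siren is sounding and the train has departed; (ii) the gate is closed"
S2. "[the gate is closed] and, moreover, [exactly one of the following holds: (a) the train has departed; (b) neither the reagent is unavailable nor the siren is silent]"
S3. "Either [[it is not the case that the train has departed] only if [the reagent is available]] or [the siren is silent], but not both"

Let R = "the siren is sounding" (F), D = "the train has departed" (F), S = "the gate is open" (T), W = "the reagent is available" (T).

S1: Parsed as (R ∧ D) ↑ ¬S

R ∧ D = F ∧ F = F
¬S = ¬T = F
(R ∧ D) ↑ ¬S = F ↑ F = T
Hence S1 is true.

S2: In symbols: ¬S ∧ (D ⊕ (¬W ↓ ¬R))

¬S = ¬T = F
¬W = ¬T = F
¬R = ¬F = T
¬W ↓ ¬R = F ↓ T = F
D ⊕ (¬W ↓ ¬R) = F ⊕ F = F
¬S ∧ (D ⊕ (¬W ↓ ¬R)) = F ∧ F = F
Thus S2 is false.

S3: In symbols: (¬D → W) ⊕ ¬R

¬D = ¬F = T
¬D → W = T → T = T
¬R = ¬F = T
(¬D → W) ⊕ ¬R = T ⊕ T = F
So S3 is false.

Count: 1.

1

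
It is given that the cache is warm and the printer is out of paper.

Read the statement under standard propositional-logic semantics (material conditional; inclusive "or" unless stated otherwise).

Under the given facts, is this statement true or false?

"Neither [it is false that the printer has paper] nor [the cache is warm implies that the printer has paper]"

Let Q = "the printer has paper" (F), P = "the cache is warm" (T).
Parsed as ~Q nor (P -> Q)

~Q = ~F = T
P -> Q = T -> F = F
~Q nor (P -> Q) = T nor F = F

False.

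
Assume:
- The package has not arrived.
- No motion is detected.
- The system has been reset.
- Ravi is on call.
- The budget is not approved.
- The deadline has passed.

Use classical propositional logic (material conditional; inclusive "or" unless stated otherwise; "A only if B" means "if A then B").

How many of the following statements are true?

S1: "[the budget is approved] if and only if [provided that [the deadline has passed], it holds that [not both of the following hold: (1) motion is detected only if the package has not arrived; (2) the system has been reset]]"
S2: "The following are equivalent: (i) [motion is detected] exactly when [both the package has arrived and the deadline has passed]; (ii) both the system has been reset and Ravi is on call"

2

Let U = "the budget is approved" (F), V = "the deadline has passed" (T), Q = "motion is detected" (F), P = "the package has arrived" (F), R = "the system has been reset" (T), S = "Ravi is on call" (T).

S1: Formalization: U ↔ (V → ((Q → ¬P) ↑ R))

¬P = ¬F = T
Q → ¬P = F → T = T
(Q → ¬P) ↑ R = T ↑ T = F
V → ((Q → ¬P) ↑ R) = T → F = F
U ↔ (V → ((Q → ¬P) ↑ R)) = F ↔ F = T
So S1 is true.

S2: This is (Q ↔ (P ∧ V)) ↔ (R ∧ S).

P ∧ V = F ∧ T = F
Q ↔ (P ∧ V) = F ↔ F = T
R ∧ S = T ∧ T = T
(Q ↔ (P ∧ V)) ↔ (R ∧ S) = T ↔ T = T
Thus S2 is true.

2 of the 2 statements are true.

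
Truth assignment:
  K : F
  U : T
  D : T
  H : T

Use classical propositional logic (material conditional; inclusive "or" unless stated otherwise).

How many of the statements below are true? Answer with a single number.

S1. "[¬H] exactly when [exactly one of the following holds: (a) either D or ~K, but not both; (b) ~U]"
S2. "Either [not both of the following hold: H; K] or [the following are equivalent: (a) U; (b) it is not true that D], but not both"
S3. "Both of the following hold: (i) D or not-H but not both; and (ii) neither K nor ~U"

3

S1: This is ¬H ↔ ((D ⊕ ¬K) ⊕ ¬U).

¬H = ¬T = F
¬K = ¬F = T
D ⊕ ¬K = T ⊕ T = F
¬U = ¬T = F
(D ⊕ ¬K) ⊕ ¬U = F ⊕ F = F
¬H ↔ ((D ⊕ ¬K) ⊕ ¬U) = F ↔ F = T
Hence S1 is true.

S2: In symbols: (H ↑ K) ⊕ (U ↔ ¬D)

H ↑ K = T ↑ F = T
¬D = ¬T = F
U ↔ ¬D = T ↔ F = F
(H ↑ K) ⊕ (U ↔ ¬D) = T ⊕ F = T
Hence S2 is true.

S3: Formalization: (D ⊕ ¬H) ∧ (K ↓ ¬U)

¬H = ¬T = F
D ⊕ ¬H = T ⊕ F = T
¬U = ¬T = F
K ↓ ¬U = F ↓ F = T
(D ⊕ ¬H) ∧ (K ↓ ¬U) = T ∧ T = T
Hence S3 is true.

True statements: 3.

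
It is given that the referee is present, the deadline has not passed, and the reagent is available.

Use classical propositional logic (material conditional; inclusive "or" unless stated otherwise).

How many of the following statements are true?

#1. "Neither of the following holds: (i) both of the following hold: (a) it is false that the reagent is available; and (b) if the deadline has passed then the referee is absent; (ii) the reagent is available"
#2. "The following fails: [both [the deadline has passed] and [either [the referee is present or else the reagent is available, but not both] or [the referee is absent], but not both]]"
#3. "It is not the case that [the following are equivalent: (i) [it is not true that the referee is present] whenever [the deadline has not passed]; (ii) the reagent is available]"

Let R = "the reagent is available" (T), Q = "the deadline has passed" (F), P = "the referee is present" (T).

#1: In symbols: (¬R ∧ (Q → ¬P)) ↓ R

¬R = ¬T = F
¬P = ¬T = F
Q → ¬P = F → F = T
¬R ∧ (Q → ¬P) = F ∧ T = F
(¬R ∧ (Q → ¬P)) ↓ R = F ↓ T = F
Thus #1 is false.

#2: This is ¬(Q ∧ ((P ⊕ R) ⊕ ¬P)).

P ⊕ R = T ⊕ T = F
¬P = ¬T = F
(P ⊕ R) ⊕ ¬P = F ⊕ F = F
Q ∧ ((P ⊕ R) ⊕ ¬P) = F ∧ F = F
¬(Q ∧ ((P ⊕ R) ⊕ ¬P)) = ¬F = T
So #2 is true.

#3: In symbols: ¬((¬Q → ¬P) ↔ R)

¬Q = ¬F = T
¬P = ¬T = F
¬Q → ¬P = T → F = F
(¬Q → ¬P) ↔ R = F ↔ T = F
¬((¬Q → ¬P) ↔ R) = ¬F = T
Hence #3 is true.

2 of the 3 statements are true.

2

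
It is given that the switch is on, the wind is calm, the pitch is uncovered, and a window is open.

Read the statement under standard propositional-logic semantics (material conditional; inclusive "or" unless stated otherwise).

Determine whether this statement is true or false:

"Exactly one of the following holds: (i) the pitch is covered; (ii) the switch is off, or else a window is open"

Let R = "the pitch is covered" (F), P = "the switch is on" (T), S = "a window is open" (T).
Parsed as R ⊕ (¬P ∨ S)

¬P = ¬T = F
¬P ∨ S = F ∨ T = T
R ⊕ (¬P ∨ S) = F ⊕ T = T

The statement is true.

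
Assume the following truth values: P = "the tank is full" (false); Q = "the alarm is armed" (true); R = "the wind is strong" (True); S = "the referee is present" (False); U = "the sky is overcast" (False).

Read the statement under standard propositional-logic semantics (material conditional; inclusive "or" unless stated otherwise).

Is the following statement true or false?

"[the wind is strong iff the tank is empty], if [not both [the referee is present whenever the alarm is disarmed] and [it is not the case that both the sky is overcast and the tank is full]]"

In symbols: ((¬Q → S) ↑ (U ↑ P)) → (R ↔ ¬P)

¬Q = ¬T = F
¬Q → S = F → F = T
U ↑ P = F ↑ F = T
(¬Q → S) ↑ (U ↑ P) = T ↑ T = F
¬P = ¬F = T
R ↔ ¬P = T ↔ T = T
((¬Q → S) ↑ (U ↑ P)) → (R ↔ ¬P) = F → T = T

true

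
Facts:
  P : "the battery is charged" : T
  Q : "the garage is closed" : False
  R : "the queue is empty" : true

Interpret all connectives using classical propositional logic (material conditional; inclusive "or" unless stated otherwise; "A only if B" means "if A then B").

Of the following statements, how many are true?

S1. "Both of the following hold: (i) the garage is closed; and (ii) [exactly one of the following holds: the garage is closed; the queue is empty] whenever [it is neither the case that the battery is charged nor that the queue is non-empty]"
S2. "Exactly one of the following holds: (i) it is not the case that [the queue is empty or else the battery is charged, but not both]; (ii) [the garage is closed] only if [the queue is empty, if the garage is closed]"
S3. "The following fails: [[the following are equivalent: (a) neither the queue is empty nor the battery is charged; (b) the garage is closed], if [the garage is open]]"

0

S1: Parsed as Q and ((P nor not R) -> (Q xor R))

not R = not True = False
P nor not R = True nor False = False
Q xor R = False xor True = True
(P nor not R) -> (Q xor R) = False -> True = True
Q and ((P nor not R) -> (Q xor R)) = False and True = False
Hence S1 is false.

S2: Parsed as not (R xor P) xor (Q -> (Q -> R))

R xor P = True xor True = False
not (R xor P) = not False = True
Q -> R = False -> True = True
Q -> (Q -> R) = False -> True = True
not (R xor P) xor (Q -> (Q -> R)) = True xor True = False
Hence S2 is false.

S3: Formalization: not (not Q -> ((R nor P) iff Q))

not Q = not False = True
R nor P = True nor True = False
(R nor P) iff Q = False iff False = True
not Q -> ((R nor P) iff Q) = True -> True = True
not (not Q -> ((R nor P) iff Q)) = not True = False
So S3 is false.

0 of the 3 statements are true (none).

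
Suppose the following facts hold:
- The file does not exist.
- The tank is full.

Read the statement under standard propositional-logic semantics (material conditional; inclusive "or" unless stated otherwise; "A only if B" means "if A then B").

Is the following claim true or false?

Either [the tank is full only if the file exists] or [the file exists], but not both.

false

Let H = "the tank is full" (T), G = "the file exists" (F).
In symbols: (H -> G) xor G

H -> G = T -> F = F
(H -> G) xor G = F xor F = F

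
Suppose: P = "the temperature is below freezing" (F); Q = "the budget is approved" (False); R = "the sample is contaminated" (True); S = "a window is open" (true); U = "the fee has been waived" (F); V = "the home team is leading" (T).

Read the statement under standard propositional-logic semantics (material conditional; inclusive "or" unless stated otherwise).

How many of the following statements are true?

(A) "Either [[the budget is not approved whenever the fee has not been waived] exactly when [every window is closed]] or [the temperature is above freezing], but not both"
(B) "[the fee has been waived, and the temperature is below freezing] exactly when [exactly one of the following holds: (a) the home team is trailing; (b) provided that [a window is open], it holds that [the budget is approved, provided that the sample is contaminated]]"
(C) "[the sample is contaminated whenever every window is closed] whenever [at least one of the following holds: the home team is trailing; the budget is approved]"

3

(A): In symbols: ((~U -> ~Q) <-> ~S) xor ~P

~U = ~F = T
~Q = ~F = T
~U -> ~Q = T -> T = T
~S = ~T = F
(~U -> ~Q) <-> ~S = T <-> F = F
~P = ~F = T
((~U -> ~Q) <-> ~S) xor ~P = F xor T = T
So (A) is true.

(B): In symbols: (U & P) <-> (~V xor (S -> (R -> Q)))

U & P = F & F = F
~V = ~T = F
R -> Q = T -> F = F
S -> (R -> Q) = T -> F = F
~V xor (S -> (R -> Q)) = F xor F = F
(U & P) <-> (~V xor (S -> (R -> Q))) = F <-> F = T
So (B) is true.

(C): In symbols: (~V | Q) -> (~S -> R)

~V = ~T = F
~V | Q = F | F = F
~S = ~T = F
~S -> R = F -> T = T
(~V | Q) -> (~S -> R) = F -> T = T
So (C) is true.

True statements: 3 ((A), (B), (C)).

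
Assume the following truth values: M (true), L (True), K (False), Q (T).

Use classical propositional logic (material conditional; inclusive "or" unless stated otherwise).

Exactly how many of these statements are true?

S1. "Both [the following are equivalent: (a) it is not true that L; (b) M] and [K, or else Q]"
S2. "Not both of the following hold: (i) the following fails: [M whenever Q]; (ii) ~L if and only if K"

1

S1: In symbols: (¬L ↔ M) ∧ (K ∨ Q)

¬L = ¬T = F
¬L ↔ M = F ↔ T = F
K ∨ Q = F ∨ T = T
(¬L ↔ M) ∧ (K ∨ Q) = F ∧ T = F
Hence S1 is false.

S2: Formalization: ¬(Q → M) ↑ (¬L ↔ K)

Q → M = T → T = T
¬(Q → M) = ¬T = F
¬L = ¬T = F
¬L ↔ K = F ↔ F = T
¬(Q → M) ↑ (¬L ↔ K) = F ↑ T = T
So S2 is true.

True statements: 1 (S2).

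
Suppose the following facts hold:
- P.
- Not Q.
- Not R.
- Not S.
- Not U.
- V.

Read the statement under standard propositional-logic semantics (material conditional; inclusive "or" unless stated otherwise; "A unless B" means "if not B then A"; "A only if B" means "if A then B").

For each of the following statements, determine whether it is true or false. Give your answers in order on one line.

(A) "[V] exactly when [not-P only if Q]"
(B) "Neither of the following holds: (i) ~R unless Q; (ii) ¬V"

(A) T, (B) F

(A): This is V iff (not P -> Q).

not P = not True = False
not P -> Q = False -> False = True
V iff (not P -> Q) = True iff True = True
Hence (A) is true.

(B): Parsed as (not R or Q) nor not V

not R = not False = True
not R or Q = True or False = True
not V = not True = False
(not R or Q) nor not V = True nor False = False
So (B) is false.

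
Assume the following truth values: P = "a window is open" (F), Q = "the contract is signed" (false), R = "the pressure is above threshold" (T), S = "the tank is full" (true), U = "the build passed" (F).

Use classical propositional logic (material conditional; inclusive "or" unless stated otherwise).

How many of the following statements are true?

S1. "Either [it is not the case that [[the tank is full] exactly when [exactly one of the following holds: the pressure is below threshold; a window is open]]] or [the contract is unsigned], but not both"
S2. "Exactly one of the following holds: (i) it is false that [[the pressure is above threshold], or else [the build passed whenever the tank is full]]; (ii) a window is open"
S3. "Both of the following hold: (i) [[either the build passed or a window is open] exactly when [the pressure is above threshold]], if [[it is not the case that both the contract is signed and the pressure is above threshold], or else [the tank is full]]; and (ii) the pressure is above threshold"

S1: This is ~(S <-> (~R xor P)) xor ~Q.

~R = ~T = F
~R xor P = F xor F = F
S <-> (~R xor P) = T <-> F = F
~(S <-> (~R xor P)) = ~F = T
~Q = ~F = T
~(S <-> (~R xor P)) xor ~Q = T xor T = F
Hence S1 is false.

S2: This is ~(R | (S -> U)) xor P.

S -> U = T -> F = F
R | (S -> U) = T | F = T
~(R | (S -> U)) = ~T = F
~(R | (S -> U)) xor P = F xor F = F
Thus S2 is false.

S3: Parsed as (((Q nand R) | S) -> ((U | P) <-> R)) & R

Q nand R = F nand T = T
(Q nand R) | S = T | T = T
U | P = F | F = F
(U | P) <-> R = F <-> T = F
((Q nand R) | S) -> ((U | P) <-> R) = T -> F = F
(((Q nand R) | S) -> ((U | P) <-> R)) & R = F & T = F
So S3 is false.

True statements: 0 (none).

0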